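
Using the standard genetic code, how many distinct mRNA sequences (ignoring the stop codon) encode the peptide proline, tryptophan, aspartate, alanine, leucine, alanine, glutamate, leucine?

9216

Pro: 4 codons.
Trp: 1 codon.
Asp: 2 codons.
Ala: 4 codons.
Leu: 6 codons.
Ala: 4 codons.
Glu: 2 codons.
Leu: 6 codons.
4 × 1 × 2 × 4 × 6 × 4 × 2 × 6 = 9216.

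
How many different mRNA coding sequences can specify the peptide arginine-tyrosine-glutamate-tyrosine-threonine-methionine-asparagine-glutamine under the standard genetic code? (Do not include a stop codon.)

768

Arg: 6 codons.
Tyr: 2 codons.
Glu: 2 codons.
Tyr: 2 codons.
Thr: 4 codons.
Met: 1 codon.
Asn: 2 codons.
Gln: 2 codons.
6 × 2 × 2 × 2 × 4 × 1 × 2 × 2 = 768.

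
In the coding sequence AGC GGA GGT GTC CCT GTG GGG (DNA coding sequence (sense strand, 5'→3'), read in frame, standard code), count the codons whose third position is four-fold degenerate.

Codon 1 AGC (Ser): third position 2-fold.
Codon 2 GGA (Gly): third position 4-fold.
Codon 3 GGT (Gly): third position 4-fold.
Codon 4 GTC (Val): third position 4-fold.
Codon 5 CCT (Pro): third position 4-fold.
Codon 6 GTG (Val): third position 4-fold.
Codon 7 GGG (Gly): third position 4-fold.
Four-fold degenerate third positions: 6.

6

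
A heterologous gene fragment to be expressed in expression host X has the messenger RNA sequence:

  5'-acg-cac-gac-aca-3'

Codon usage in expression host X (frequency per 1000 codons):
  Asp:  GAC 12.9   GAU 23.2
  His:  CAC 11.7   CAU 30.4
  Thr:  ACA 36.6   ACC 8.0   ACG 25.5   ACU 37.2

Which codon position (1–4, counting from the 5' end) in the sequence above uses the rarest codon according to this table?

Codon 1 ACG (Thr): 25.5 per 1000.
Codon 2 CAC (His): 11.7 per 1000.
Codon 3 GAC (Asp): 12.9 per 1000.
Codon 4 ACA (Thr): 36.6 per 1000.
Lowest frequency is 11.7 at codon 2.

2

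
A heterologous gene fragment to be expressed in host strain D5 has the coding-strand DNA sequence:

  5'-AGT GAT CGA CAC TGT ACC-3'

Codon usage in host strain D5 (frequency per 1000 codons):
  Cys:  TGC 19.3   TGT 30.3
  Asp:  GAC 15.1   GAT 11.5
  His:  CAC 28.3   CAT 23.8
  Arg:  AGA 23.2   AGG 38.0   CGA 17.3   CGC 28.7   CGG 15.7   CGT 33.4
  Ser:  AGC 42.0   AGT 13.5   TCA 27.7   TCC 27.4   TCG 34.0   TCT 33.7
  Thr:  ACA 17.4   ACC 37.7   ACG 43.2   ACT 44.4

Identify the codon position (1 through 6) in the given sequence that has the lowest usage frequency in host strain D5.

2

Codon 1 AGT (Ser): 13.5 per 1000.
Codon 2 GAT (Asp): 11.5 per 1000.
Codon 3 CGA (Arg): 17.3 per 1000.
Codon 4 CAC (His): 28.3 per 1000.
Codon 5 TGT (Cys): 30.3 per 1000.
Codon 6 ACC (Thr): 37.7 per 1000.
Lowest frequency is 11.5 at codon 2.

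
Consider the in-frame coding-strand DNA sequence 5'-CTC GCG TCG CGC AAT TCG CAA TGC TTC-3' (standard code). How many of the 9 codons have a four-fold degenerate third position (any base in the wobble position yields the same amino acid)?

5

Codon 1 CTC (Leu): third position 4-fold.
Codon 2 GCG (Ala): third position 4-fold.
Codon 3 TCG (Ser): third position 4-fold.
Codon 4 CGC (Arg): third position 4-fold.
Codon 5 AAT (Asn): third position 2-fold.
Codon 6 TCG (Ser): third position 4-fold.
Codon 7 CAA (Gln): third position 2-fold.
Codon 8 TGC (Cys): third position 2-fold.
Codon 9 TTC (Phe): third position 2-fold.
Four-fold degenerate third positions: 5.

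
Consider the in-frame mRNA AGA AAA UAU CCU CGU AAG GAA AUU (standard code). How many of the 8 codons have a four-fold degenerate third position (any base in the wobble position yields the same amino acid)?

Codon 1 AGA (Arg): third position 2-fold.
Codon 2 AAA (Lys): third position 2-fold.
Codon 3 UAU (Tyr): third position 2-fold.
Codon 4 CCU (Pro): third position 4-fold.
Codon 5 CGU (Arg): third position 4-fold.
Codon 6 AAG (Lys): third position 2-fold.
Codon 7 GAA (Glu): third position 2-fold.
Codon 8 AUU (Ile): third position 3-fold.
Four-fold degenerate third positions: 2.

2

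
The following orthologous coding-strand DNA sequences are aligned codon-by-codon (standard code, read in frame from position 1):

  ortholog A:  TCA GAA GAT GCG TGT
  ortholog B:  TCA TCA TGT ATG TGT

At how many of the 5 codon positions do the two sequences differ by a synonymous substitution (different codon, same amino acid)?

0

Codon 1: TCA Ser / TCA Ser — identical.
Codon 2: GAA Glu / TCA Ser — nonsynonymous.
Codon 3: GAT Asp / TGT Cys — nonsynonymous.
Codon 4: GCG Ala / ATG Met — nonsynonymous.
Codon 5: TGT Cys / TGT Cys — identical.
Synonymous differences: 0.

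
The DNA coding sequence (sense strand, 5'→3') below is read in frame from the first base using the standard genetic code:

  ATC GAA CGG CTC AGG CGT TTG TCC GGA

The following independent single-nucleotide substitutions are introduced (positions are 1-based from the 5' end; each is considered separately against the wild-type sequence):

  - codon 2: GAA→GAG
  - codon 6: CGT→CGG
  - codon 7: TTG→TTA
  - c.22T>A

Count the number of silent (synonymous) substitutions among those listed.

3

Codon 2: GAA (Glu) → GAG (Glu) — synonymous.
Codon 6: CGT (Arg) → CGG (Arg) — synonymous.
Codon 7: TTG (Leu) → TTA (Leu) — synonymous.
Codon 8: TCC (Ser) → ACC (Thr) — missense.
Synonymous: 3 of 4.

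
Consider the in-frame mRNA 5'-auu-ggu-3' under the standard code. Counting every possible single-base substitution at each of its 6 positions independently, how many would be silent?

Codon 1 (AUU, Ile): 2 synonymous substitutions.
Codon 2 (GGU, Gly): 3 synonymous substitutions.
Total: 2 + 3 = 5.

5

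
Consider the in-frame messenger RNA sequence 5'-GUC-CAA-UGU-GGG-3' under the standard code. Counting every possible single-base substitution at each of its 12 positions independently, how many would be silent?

Codon 1 (GUC, Val): 3 synonymous substitutions.
Codon 2 (CAA, Gln): 1 synonymous substitution.
Codon 3 (UGU, Cys): 1 synonymous substitution.
Codon 4 (GGG, Gly): 3 synonymous substitutions.
Total: 3 + 1 + 1 + 3 = 8.

8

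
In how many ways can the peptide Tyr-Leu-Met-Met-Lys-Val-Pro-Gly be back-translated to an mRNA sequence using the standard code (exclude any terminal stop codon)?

1536

Tyr: 2 codons.
Leu: 6 codons.
Met: 1 codon.
Met: 1 codon.
Lys: 2 codons.
Val: 4 codons.
Pro: 4 codons.
Gly: 4 codons.
2 × 6 × 1 × 1 × 2 × 4 × 4 × 4 = 1536.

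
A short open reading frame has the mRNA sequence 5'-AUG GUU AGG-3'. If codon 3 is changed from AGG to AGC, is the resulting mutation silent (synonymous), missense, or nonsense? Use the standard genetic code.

missense

Position 9 falls in codon 3: AGG → Arg.
After the substitution the codon is AGC → Ser.
Arg ≠ Ser, so this is a missense mutation.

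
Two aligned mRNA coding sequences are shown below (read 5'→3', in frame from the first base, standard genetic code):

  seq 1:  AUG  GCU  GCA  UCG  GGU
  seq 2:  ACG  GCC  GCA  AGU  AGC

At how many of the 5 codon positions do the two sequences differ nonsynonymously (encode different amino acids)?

Codon 1: AUG Met / ACG Thr — nonsynonymous.
Codon 2: GCU Ala / GCC Ala — synonymous.
Codon 3: GCA Ala / GCA Ala — identical.
Codon 4: UCG Ser / AGU Ser — synonymous.
Codon 5: GGU Gly / AGC Ser — nonsynonymous.
Nonsynonymous differences: 2.

2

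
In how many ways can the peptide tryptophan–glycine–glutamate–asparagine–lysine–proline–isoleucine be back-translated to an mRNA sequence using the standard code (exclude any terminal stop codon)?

384

Trp: 1 codon.
Gly: 4 codons.
Glu: 2 codons.
Asn: 2 codons.
Lys: 2 codons.
Pro: 4 codons.
Ile: 3 codons.
1 × 4 × 2 × 2 × 2 × 4 × 3 = 384.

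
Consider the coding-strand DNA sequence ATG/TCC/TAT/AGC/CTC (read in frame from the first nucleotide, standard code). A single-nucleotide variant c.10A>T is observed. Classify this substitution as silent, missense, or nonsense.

Position 10 falls in codon 4: AGC → Ser.
After the substitution the codon is TGC → Cys.
Ser ≠ Cys, so this is a missense mutation.

missense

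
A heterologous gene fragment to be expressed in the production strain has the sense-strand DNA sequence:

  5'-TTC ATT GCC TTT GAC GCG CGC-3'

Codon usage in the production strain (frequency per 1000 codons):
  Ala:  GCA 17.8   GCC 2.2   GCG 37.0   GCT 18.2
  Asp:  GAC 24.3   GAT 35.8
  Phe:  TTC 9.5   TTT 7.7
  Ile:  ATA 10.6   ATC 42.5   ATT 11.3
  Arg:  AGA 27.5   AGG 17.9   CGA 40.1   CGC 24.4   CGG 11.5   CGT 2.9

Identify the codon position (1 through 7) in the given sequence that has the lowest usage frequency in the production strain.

Codon 1 TTC (Phe): 9.5 per 1000.
Codon 2 ATT (Ile): 11.3 per 1000.
Codon 3 GCC (Ala): 2.2 per 1000.
Codon 4 TTT (Phe): 7.7 per 1000.
Codon 5 GAC (Asp): 24.3 per 1000.
Codon 6 GCG (Ala): 37.0 per 1000.
Codon 7 CGC (Arg): 24.4 per 1000.
Lowest frequency is 2.2 at codon 3.

3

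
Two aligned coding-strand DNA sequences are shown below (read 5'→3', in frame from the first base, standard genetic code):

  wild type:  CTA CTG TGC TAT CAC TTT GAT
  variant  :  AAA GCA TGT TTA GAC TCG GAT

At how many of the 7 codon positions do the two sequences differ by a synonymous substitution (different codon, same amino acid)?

1

Codon 1: CTA Leu / AAA Lys — nonsynonymous.
Codon 2: CTG Leu / GCA Ala — nonsynonymous.
Codon 3: TGC Cys / TGT Cys — synonymous.
Codon 4: TAT Tyr / TTA Leu — nonsynonymous.
Codon 5: CAC His / GAC Asp — nonsynonymous.
Codon 6: TTT Phe / TCG Ser — nonsynonymous.
Codon 7: GAT Asp / GAT Asp — identical.
Synonymous differences: 1.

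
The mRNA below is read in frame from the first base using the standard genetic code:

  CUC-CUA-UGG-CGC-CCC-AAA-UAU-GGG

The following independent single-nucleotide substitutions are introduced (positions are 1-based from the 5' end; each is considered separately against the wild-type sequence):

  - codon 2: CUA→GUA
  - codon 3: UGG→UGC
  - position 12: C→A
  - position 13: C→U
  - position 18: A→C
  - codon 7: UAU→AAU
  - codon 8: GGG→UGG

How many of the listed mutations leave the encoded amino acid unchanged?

Codon 2: CUA (Leu) → GUA (Val) — missense.
Codon 3: UGG (Trp) → UGC (Cys) — missense.
Codon 4: CGC (Arg) → CGA (Arg) — synonymous.
Codon 5: CCC (Pro) → UCC (Ser) — missense.
Codon 6: AAA (Lys) → AAC (Asn) — missense.
Codon 7: UAU (Tyr) → AAU (Asn) — missense.
Codon 8: GGG (Gly) → UGG (Trp) — missense.
Synonymous: 1 of 7.

1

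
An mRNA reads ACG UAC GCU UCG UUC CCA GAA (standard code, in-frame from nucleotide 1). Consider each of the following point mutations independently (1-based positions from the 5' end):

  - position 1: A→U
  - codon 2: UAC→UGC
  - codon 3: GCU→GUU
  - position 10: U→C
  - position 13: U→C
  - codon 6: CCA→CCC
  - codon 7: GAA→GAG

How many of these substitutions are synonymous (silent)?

2

Codon 1: ACG (Thr) → UCG (Ser) — missense.
Codon 2: UAC (Tyr) → UGC (Cys) — missense.
Codon 3: GCU (Ala) → GUU (Val) — missense.
Codon 4: UCG (Ser) → CCG (Pro) — missense.
Codon 5: UUC (Phe) → CUC (Leu) — missense.
Codon 6: CCA (Pro) → CCC (Pro) — synonymous.
Codon 7: GAA (Glu) → GAG (Glu) — synonymous.
Synonymous: 2 of 7.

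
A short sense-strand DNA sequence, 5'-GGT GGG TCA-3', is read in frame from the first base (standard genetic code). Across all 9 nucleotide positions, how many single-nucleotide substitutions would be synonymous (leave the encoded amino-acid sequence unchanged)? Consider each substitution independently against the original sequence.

9

Codon 1 (GGT, Gly): 3 synonymous substitutions.
Codon 2 (GGG, Gly): 3 synonymous substitutions.
Codon 3 (TCA, Ser): 3 synonymous substitutions.
Total: 3 + 3 + 3 = 9.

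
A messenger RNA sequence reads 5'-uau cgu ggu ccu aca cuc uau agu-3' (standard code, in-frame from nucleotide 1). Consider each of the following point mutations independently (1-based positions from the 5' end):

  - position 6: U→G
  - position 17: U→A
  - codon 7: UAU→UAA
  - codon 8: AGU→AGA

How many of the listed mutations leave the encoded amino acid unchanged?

Codon 2: CGU (Arg) → CGG (Arg) — synonymous.
Codon 6: CUC (Leu) → CAC (His) — missense.
Codon 7: UAU (Tyr) → UAA (Stop) — nonsense.
Codon 8: AGU (Ser) → AGA (Arg) — missense.
Synonymous: 1 of 4.

1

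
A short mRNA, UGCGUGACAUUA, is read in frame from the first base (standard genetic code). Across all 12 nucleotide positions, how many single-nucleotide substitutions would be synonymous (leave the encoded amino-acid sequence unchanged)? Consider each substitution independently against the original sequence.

9

Codon 1 (UGC, Cys): 1 synonymous substitution.
Codon 2 (GUG, Val): 3 synonymous substitutions.
Codon 3 (ACA, Thr): 3 synonymous substitutions.
Codon 4 (UUA, Leu): 2 synonymous substitutions.
Total: 1 + 3 + 3 + 2 = 9.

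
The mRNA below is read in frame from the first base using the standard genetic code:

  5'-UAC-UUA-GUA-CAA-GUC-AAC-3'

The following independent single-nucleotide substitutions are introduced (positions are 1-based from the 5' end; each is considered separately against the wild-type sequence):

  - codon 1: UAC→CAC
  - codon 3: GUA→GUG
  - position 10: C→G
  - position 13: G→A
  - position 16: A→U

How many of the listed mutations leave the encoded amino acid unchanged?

Codon 1: UAC (Tyr) → CAC (His) — missense.
Codon 3: GUA (Val) → GUG (Val) — synonymous.
Codon 4: CAA (Gln) → GAA (Glu) — missense.
Codon 5: GUC (Val) → AUC (Ile) — missense.
Codon 6: AAC (Asn) → UAC (Tyr) — missense.
Synonymous: 1 of 5.

1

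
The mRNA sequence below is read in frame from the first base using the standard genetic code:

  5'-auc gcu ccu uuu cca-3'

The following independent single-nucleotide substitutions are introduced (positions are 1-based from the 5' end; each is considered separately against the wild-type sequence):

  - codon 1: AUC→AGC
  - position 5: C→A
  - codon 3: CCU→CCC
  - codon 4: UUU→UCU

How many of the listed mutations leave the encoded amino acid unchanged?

1

Codon 1: AUC (Ile) → AGC (Ser) — missense.
Codon 2: GCU (Ala) → GAU (Asp) — missense.
Codon 3: CCU (Pro) → CCC (Pro) — synonymous.
Codon 4: UUU (Phe) → UCU (Ser) — missense.
Synonymous: 1 of 4.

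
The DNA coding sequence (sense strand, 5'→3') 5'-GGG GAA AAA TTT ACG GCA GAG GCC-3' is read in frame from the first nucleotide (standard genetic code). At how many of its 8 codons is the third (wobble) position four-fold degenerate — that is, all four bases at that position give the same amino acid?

4

Codon 1 GGG (Gly): third position 4-fold.
Codon 2 GAA (Glu): third position 2-fold.
Codon 3 AAA (Lys): third position 2-fold.
Codon 4 TTT (Phe): third position 2-fold.
Codon 5 ACG (Thr): third position 4-fold.
Codon 6 GCA (Ala): third position 4-fold.
Codon 7 GAG (Glu): third position 2-fold.
Codon 8 GCC (Ala): third position 4-fold.
Four-fold degenerate third positions: 4.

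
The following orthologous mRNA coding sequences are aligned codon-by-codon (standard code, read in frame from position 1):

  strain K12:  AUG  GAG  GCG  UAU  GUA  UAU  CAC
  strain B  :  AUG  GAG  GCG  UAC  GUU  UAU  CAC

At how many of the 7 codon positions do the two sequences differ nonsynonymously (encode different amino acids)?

0

Codon 1: AUG Met / AUG Met — identical.
Codon 2: GAG Glu / GAG Glu — identical.
Codon 3: GCG Ala / GCG Ala — identical.
Codon 4: UAU Tyr / UAC Tyr — synonymous.
Codon 5: GUA Val / GUU Val — synonymous.
Codon 6: UAU Tyr / UAU Tyr — identical.
Codon 7: CAC His / CAC His — identical.
Nonsynonymous differences: 0.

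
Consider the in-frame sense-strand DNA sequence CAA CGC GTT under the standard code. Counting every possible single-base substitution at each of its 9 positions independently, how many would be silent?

7

Codon 1 (CAA, Gln): 1 synonymous substitution.
Codon 2 (CGC, Arg): 3 synonymous substitutions.
Codon 3 (GTT, Val): 3 synonymous substitutions.
Total: 1 + 3 + 3 = 7.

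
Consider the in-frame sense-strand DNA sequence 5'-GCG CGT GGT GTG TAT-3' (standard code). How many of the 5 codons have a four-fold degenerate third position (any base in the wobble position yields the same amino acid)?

Codon 1 GCG (Ala): third position 4-fold.
Codon 2 CGT (Arg): third position 4-fold.
Codon 3 GGT (Gly): third position 4-fold.
Codon 4 GTG (Val): third position 4-fold.
Codon 5 TAT (Tyr): third position 2-fold.
Four-fold degenerate third positions: 4.

4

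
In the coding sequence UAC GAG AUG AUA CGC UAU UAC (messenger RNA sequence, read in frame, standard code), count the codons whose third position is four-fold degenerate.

1

Codon 1 UAC (Tyr): third position 2-fold.
Codon 2 GAG (Glu): third position 2-fold.
Codon 3 AUG (Met): third position 1-fold.
Codon 4 AUA (Ile): third position 3-fold.
Codon 5 CGC (Arg): third position 4-fold.
Codon 6 UAU (Tyr): third position 2-fold.
Codon 7 UAC (Tyr): third position 2-fold.
Four-fold degenerate third positions: 1.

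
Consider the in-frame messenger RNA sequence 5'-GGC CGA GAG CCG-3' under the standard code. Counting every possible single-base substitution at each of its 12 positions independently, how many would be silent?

11

Codon 1 (GGC, Gly): 3 synonymous substitutions.
Codon 2 (CGA, Arg): 4 synonymous substitutions.
Codon 3 (GAG, Glu): 1 synonymous substitution.
Codon 4 (CCG, Pro): 3 synonymous substitutions.
Total: 3 + 4 + 1 + 3 = 11.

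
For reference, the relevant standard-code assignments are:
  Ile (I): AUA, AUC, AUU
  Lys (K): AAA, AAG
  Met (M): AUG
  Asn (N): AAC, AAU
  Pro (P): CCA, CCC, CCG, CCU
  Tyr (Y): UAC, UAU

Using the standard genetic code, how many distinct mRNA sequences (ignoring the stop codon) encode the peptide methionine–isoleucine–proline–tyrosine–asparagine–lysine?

96

Met: 1 codon.
Ile: 3 codons.
Pro: 4 codons.
Tyr: 2 codons.
Asn: 2 codons.
Lys: 2 codons.
1 × 3 × 4 × 2 × 2 × 2 = 96.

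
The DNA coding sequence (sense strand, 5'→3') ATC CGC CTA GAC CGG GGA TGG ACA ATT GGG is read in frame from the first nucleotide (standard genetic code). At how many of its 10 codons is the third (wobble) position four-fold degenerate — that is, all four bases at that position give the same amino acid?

Codon 1 ATC (Ile): third position 3-fold.
Codon 2 CGC (Arg): third position 4-fold.
Codon 3 CTA (Leu): third position 4-fold.
Codon 4 GAC (Asp): third position 2-fold.
Codon 5 CGG (Arg): third position 4-fold.
Codon 6 GGA (Gly): third position 4-fold.
Codon 7 TGG (Trp): third position 1-fold.
Codon 8 ACA (Thr): third position 4-fold.
Codon 9 ATT (Ile): third position 3-fold.
Codon 10 GGG (Gly): third position 4-fold.
Four-fold degenerate third positions: 6.

6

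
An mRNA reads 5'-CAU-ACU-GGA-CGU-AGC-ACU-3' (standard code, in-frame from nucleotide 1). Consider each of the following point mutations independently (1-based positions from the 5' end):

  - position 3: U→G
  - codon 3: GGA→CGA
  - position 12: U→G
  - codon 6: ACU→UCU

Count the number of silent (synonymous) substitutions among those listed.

1

Codon 1: CAU (His) → CAG (Gln) — missense.
Codon 3: GGA (Gly) → CGA (Arg) — missense.
Codon 4: CGU (Arg) → CGG (Arg) — synonymous.
Codon 6: ACU (Thr) → UCU (Ser) — missense.
Synonymous: 1 of 4.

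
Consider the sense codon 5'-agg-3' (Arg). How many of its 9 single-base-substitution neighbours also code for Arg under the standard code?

Position 1: CGG → 1 synonymous.
Position 2: none → 0 synonymous.
Position 3: AGA → 1 synonymous.
Total: 1 + 0 + 1 = 2.

2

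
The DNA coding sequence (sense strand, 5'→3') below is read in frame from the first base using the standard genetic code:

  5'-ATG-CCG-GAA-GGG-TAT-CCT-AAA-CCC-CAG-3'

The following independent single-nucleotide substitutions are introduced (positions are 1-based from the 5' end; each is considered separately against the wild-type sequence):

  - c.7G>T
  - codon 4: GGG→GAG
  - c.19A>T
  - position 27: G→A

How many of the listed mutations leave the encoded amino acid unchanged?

Codon 3: GAA (Glu) → TAA (Stop) — nonsense.
Codon 4: GGG (Gly) → GAG (Glu) — missense.
Codon 7: AAA (Lys) → TAA (Stop) — nonsense.
Codon 9: CAG (Gln) → CAA (Gln) — synonymous.
Synonymous: 1 of 4.

1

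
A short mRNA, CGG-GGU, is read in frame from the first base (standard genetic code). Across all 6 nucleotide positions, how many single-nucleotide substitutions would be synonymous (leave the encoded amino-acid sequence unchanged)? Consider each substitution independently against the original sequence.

Codon 1 (CGG, Arg): 4 synonymous substitutions.
Codon 2 (GGU, Gly): 3 synonymous substitutions.
Total: 4 + 3 = 7.

7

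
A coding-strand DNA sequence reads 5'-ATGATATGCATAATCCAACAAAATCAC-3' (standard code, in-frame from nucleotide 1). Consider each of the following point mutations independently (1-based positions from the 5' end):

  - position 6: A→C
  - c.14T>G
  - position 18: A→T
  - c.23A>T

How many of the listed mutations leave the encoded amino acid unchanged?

1

Codon 2: ATA (Ile) → ATC (Ile) — synonymous.
Codon 5: ATC (Ile) → AGC (Ser) — missense.
Codon 6: CAA (Gln) → CAT (His) — missense.
Codon 8: AAT (Asn) → ATT (Ile) — missense.
Synonymous: 1 of 4.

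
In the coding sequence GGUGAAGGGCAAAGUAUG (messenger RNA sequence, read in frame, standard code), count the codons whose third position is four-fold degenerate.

2

Codon 1 GGU (Gly): third position 4-fold.
Codon 2 GAA (Glu): third position 2-fold.
Codon 3 GGG (Gly): third position 4-fold.
Codon 4 CAA (Gln): third position 2-fold.
Codon 5 AGU (Ser): third position 2-fold.
Codon 6 AUG (Met): third position 1-fold.
Four-fold degenerate third positions: 2.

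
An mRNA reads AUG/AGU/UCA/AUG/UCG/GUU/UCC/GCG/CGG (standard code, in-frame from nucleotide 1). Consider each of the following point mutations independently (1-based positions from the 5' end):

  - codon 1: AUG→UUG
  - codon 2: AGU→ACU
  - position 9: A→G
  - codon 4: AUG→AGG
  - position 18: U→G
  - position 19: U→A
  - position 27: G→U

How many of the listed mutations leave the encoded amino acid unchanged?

3

Codon 1: AUG (Met) → UUG (Leu) — missense.
Codon 2: AGU (Ser) → ACU (Thr) — missense.
Codon 3: UCA (Ser) → UCG (Ser) — synonymous.
Codon 4: AUG (Met) → AGG (Arg) — missense.
Codon 6: GUU (Val) → GUG (Val) — synonymous.
Codon 7: UCC (Ser) → ACC (Thr) — missense.
Codon 9: CGG (Arg) → CGU (Arg) — synonymous.
Synonymous: 3 of 7.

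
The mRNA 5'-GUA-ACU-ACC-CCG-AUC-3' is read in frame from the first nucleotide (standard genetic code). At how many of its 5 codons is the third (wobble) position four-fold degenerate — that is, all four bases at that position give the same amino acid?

4

Codon 1 GUA (Val): third position 4-fold.
Codon 2 ACU (Thr): third position 4-fold.
Codon 3 ACC (Thr): third position 4-fold.
Codon 4 CCG (Pro): third position 4-fold.
Codon 5 AUC (Ile): third position 3-fold.
Four-fold degenerate third positions: 4.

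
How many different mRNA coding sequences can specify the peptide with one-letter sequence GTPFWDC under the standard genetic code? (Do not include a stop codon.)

Gly: 4 codons.
Thr: 4 codons.
Pro: 4 codons.
Phe: 2 codons.
Trp: 1 codon.
Asp: 2 codons.
Cys: 2 codons.
4 × 4 × 4 × 2 × 1 × 2 × 2 = 512.

512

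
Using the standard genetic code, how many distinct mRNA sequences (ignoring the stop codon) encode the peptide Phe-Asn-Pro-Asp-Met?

Phe: 2 codons.
Asn: 2 codons.
Pro: 4 codons.
Asp: 2 codons.
Met: 1 codon.
2 × 2 × 4 × 2 × 1 = 32.

32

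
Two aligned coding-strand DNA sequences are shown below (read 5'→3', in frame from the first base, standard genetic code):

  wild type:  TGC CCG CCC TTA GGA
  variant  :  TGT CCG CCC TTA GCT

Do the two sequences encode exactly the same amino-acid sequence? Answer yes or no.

Codon 1: TGC Cys / TGT Cys — synonymous.
Codon 2: CCG Pro / CCG Pro — identical.
Codon 3: CCC Pro / CCC Pro — identical.
Codon 4: TTA Leu / TTA Leu — identical.
Codon 5: GGA Gly / GCT Ala — nonsynonymous.
Nonsynonymous differences: 1 → different protein.

no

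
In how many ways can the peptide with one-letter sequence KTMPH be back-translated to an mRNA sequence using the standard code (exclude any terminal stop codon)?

Lys: 2 codons.
Thr: 4 codons.
Met: 1 codon.
Pro: 4 codons.
His: 2 codons.
2 × 4 × 1 × 4 × 2 = 64.

64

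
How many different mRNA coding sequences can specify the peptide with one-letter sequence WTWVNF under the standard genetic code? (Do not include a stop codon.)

64

Trp: 1 codon.
Thr: 4 codons.
Trp: 1 codon.
Val: 4 codons.
Asn: 2 codons.
Phe: 2 codons.
1 × 4 × 1 × 4 × 2 × 2 = 64.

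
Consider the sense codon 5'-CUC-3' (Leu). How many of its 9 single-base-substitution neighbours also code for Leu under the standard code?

3

Position 1: none → 0 synonymous.
Position 2: none → 0 synonymous.
Position 3: CUU, CUA, CUG → 3 synonymous.
Total: 0 + 0 + 3 = 3.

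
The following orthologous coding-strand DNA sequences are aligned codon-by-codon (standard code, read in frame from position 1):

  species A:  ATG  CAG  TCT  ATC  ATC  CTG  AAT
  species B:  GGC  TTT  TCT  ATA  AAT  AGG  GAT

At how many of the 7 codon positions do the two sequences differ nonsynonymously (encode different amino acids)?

5

Codon 1: ATG Met / GGC Gly — nonsynonymous.
Codon 2: CAG Gln / TTT Phe — nonsynonymous.
Codon 3: TCT Ser / TCT Ser — identical.
Codon 4: ATC Ile / ATA Ile — synonymous.
Codon 5: ATC Ile / AAT Asn — nonsynonymous.
Codon 6: CTG Leu / AGG Arg — nonsynonymous.
Codon 7: AAT Asn / GAT Asp — nonsynonymous.
Nonsynonymous differences: 5.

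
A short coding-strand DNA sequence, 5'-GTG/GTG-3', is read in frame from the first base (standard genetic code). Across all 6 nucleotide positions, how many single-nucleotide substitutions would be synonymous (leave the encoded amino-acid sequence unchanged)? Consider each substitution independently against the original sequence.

6

Codon 1 (GTG, Val): 3 synonymous substitutions.
Codon 2 (GTG, Val): 3 synonymous substitutions.
Total: 3 + 3 = 6.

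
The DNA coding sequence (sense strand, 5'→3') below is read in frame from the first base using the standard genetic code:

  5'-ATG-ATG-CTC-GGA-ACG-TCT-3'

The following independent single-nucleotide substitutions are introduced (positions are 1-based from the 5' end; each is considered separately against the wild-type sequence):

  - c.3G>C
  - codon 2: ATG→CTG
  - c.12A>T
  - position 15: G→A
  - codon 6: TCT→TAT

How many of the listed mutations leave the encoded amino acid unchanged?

2

Codon 1: ATG (Met) → ATC (Ile) — missense.
Codon 2: ATG (Met) → CTG (Leu) — missense.
Codon 4: GGA (Gly) → GGT (Gly) — synonymous.
Codon 5: ACG (Thr) → ACA (Thr) — synonymous.
Codon 6: TCT (Ser) → TAT (Tyr) — missense.
Synonymous: 2 of 5.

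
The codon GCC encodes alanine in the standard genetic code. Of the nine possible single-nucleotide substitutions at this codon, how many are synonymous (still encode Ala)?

Position 1: none → 0 synonymous.
Position 2: none → 0 synonymous.
Position 3: GCU, GCA, GCG → 3 synonymous.
Total: 0 + 0 + 3 = 3.

3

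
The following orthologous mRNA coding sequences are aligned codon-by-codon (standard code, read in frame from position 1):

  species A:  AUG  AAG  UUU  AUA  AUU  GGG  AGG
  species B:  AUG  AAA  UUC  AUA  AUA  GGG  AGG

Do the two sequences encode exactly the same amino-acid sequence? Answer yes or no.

Codon 1: AUG Met / AUG Met — identical.
Codon 2: AAG Lys / AAA Lys — synonymous.
Codon 3: UUU Phe / UUC Phe — synonymous.
Codon 4: AUA Ile / AUA Ile — identical.
Codon 5: AUU Ile / AUA Ile — synonymous.
Codon 6: GGG Gly / GGG Gly — identical.
Codon 7: AGG Arg / AGG Arg — identical.
Nonsynonymous differences: 0 → same protein.

yes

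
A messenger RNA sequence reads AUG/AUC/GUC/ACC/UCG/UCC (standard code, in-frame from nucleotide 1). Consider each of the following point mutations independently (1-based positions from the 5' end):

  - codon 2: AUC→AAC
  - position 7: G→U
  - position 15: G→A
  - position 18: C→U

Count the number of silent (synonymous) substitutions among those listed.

Codon 2: AUC (Ile) → AAC (Asn) — missense.
Codon 3: GUC (Val) → UUC (Phe) — missense.
Codon 5: UCG (Ser) → UCA (Ser) — synonymous.
Codon 6: UCC (Ser) → UCU (Ser) — synonymous.
Synonymous: 2 of 4.

2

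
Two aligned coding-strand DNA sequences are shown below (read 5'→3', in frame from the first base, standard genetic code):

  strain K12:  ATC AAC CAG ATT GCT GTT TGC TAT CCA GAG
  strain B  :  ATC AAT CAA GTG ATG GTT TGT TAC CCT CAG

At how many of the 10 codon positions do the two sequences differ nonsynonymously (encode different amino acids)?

3

Codon 1: ATC Ile / ATC Ile — identical.
Codon 2: AAC Asn / AAT Asn — synonymous.
Codon 3: CAG Gln / CAA Gln — synonymous.
Codon 4: ATT Ile / GTG Val — nonsynonymous.
Codon 5: GCT Ala / ATG Met — nonsynonymous.
Codon 6: GTT Val / GTT Val — identical.
Codon 7: TGC Cys / TGT Cys — synonymous.
Codon 8: TAT Tyr / TAC Tyr — synonymous.
Codon 9: CCA Pro / CCT Pro — synonymous.
Codon 10: GAG Glu / CAG Gln — nonsynonymous.
Nonsynonymous differences: 3.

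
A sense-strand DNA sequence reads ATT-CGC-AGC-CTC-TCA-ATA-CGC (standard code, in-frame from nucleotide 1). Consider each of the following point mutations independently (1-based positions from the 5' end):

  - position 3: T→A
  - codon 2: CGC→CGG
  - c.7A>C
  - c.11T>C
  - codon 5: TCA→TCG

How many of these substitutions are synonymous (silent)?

Codon 1: ATT (Ile) → ATA (Ile) — synonymous.
Codon 2: CGC (Arg) → CGG (Arg) — synonymous.
Codon 3: AGC (Ser) → CGC (Arg) — missense.
Codon 4: CTC (Leu) → CCC (Pro) — missense.
Codon 5: TCA (Ser) → TCG (Ser) — synonymous.
Synonymous: 3 of 5.

3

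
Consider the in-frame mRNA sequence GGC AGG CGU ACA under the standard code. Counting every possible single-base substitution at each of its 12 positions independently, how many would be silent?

Codon 1 (GGC, Gly): 3 synonymous substitutions.
Codon 2 (AGG, Arg): 2 synonymous substitutions.
Codon 3 (CGU, Arg): 3 synonymous substitutions.
Codon 4 (ACA, Thr): 3 synonymous substitutions.
Total: 3 + 2 + 3 + 3 = 11.

11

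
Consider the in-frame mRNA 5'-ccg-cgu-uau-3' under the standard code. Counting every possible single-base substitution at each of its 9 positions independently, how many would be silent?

7

Codon 1 (CCG, Pro): 3 synonymous substitutions.
Codon 2 (CGU, Arg): 3 synonymous substitutions.
Codon 3 (UAU, Tyr): 1 synonymous substitution.
Total: 3 + 3 + 1 = 7.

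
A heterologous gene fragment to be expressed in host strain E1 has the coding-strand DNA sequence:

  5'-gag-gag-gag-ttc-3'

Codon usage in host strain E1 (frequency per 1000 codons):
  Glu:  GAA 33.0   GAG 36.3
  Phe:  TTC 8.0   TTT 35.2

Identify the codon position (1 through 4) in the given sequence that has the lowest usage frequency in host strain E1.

Codon 1 GAG (Glu): 36.3 per 1000.
Codon 2 GAG (Glu): 36.3 per 1000.
Codon 3 GAG (Glu): 36.3 per 1000.
Codon 4 TTC (Phe): 8.0 per 1000.
Lowest frequency is 8.0 at codon 4.

4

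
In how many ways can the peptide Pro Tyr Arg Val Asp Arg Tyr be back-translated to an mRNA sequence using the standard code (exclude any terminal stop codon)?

4608

Pro: 4 codons.
Tyr: 2 codons.
Arg: 6 codons.
Val: 4 codons.
Asp: 2 codons.
Arg: 6 codons.
Tyr: 2 codons.
4 × 2 × 6 × 4 × 2 × 6 × 2 = 4608.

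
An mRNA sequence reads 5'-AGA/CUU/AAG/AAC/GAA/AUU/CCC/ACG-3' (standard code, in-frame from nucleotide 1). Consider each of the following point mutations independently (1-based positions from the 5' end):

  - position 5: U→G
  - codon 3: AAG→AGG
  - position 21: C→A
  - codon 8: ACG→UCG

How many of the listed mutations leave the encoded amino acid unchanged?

Codon 2: CUU (Leu) → CGU (Arg) — missense.
Codon 3: AAG (Lys) → AGG (Arg) — missense.
Codon 7: CCC (Pro) → CCA (Pro) — synonymous.
Codon 8: ACG (Thr) → UCG (Ser) — missense.
Synonymous: 1 of 4.

1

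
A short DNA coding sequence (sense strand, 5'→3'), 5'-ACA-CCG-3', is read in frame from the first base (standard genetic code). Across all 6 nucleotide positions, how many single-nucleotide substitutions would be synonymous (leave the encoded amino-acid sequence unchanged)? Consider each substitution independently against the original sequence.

6

Codon 1 (ACA, Thr): 3 synonymous substitutions.
Codon 2 (CCG, Pro): 3 synonymous substitutions.
Total: 3 + 3 = 6.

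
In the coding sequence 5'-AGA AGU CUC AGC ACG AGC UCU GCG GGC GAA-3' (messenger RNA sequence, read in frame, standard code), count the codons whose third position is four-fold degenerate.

5

Codon 1 AGA (Arg): third position 2-fold.
Codon 2 AGU (Ser): third position 2-fold.
Codon 3 CUC (Leu): third position 4-fold.
Codon 4 AGC (Ser): third position 2-fold.
Codon 5 ACG (Thr): third position 4-fold.
Codon 6 AGC (Ser): third position 2-fold.
Codon 7 UCU (Ser): third position 4-fold.
Codon 8 GCG (Ala): third position 4-fold.
Codon 9 GGC (Gly): third position 4-fold.
Codon 10 GAA (Glu): third position 2-fold.
Four-fold degenerate third positions: 5.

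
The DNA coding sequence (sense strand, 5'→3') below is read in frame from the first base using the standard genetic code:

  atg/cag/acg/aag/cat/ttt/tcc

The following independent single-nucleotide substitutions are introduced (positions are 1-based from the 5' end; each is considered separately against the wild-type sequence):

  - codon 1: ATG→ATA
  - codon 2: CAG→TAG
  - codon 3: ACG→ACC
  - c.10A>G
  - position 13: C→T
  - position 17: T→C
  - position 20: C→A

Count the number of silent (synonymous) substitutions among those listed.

Codon 1: ATG (Met) → ATA (Ile) — missense.
Codon 2: CAG (Gln) → TAG (Stop) — nonsense.
Codon 3: ACG (Thr) → ACC (Thr) — synonymous.
Codon 4: AAG (Lys) → GAG (Glu) — missense.
Codon 5: CAT (His) → TAT (Tyr) — missense.
Codon 6: TTT (Phe) → TCT (Ser) — missense.
Codon 7: TCC (Ser) → TAC (Tyr) — missense.
Synonymous: 1 of 7.

1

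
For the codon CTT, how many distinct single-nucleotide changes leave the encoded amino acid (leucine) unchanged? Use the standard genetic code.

Position 1: none → 0 synonymous.
Position 2: none → 0 synonymous.
Position 3: CTC, CTA, CTG → 3 synonymous.
Total: 0 + 0 + 3 = 3.

3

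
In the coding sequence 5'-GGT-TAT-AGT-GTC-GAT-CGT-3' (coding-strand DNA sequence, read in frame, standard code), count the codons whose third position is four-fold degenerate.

3

Codon 1 GGT (Gly): third position 4-fold.
Codon 2 TAT (Tyr): third position 2-fold.
Codon 3 AGT (Ser): third position 2-fold.
Codon 4 GTC (Val): third position 4-fold.
Codon 5 GAT (Asp): third position 2-fold.
Codon 6 CGT (Arg): third position 4-fold.
Four-fold degenerate third positions: 3.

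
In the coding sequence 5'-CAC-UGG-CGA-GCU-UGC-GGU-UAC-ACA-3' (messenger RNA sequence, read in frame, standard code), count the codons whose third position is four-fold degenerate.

4

Codon 1 CAC (His): third position 2-fold.
Codon 2 UGG (Trp): third position 1-fold.
Codon 3 CGA (Arg): third position 4-fold.
Codon 4 GCU (Ala): third position 4-fold.
Codon 5 UGC (Cys): third position 2-fold.
Codon 6 GGU (Gly): third position 4-fold.
Codon 7 UAC (Tyr): third position 2-fold.
Codon 8 ACA (Thr): third position 4-fold.
Four-fold degenerate third positions: 4.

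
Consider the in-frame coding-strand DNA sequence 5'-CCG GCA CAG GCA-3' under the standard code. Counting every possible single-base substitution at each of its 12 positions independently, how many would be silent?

10

Codon 1 (CCG, Pro): 3 synonymous substitutions.
Codon 2 (GCA, Ala): 3 synonymous substitutions.
Codon 3 (CAG, Gln): 1 synonymous substitution.
Codon 4 (GCA, Ala): 3 synonymous substitutions.
Total: 3 + 3 + 1 + 3 = 10.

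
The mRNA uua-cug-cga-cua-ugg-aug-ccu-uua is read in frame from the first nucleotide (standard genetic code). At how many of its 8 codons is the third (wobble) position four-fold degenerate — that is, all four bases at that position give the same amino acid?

Codon 1 UUA (Leu): third position 2-fold.
Codon 2 CUG (Leu): third position 4-fold.
Codon 3 CGA (Arg): third position 4-fold.
Codon 4 CUA (Leu): third position 4-fold.
Codon 5 UGG (Trp): third position 1-fold.
Codon 6 AUG (Met): third position 1-fold.
Codon 7 CCU (Pro): third position 4-fold.
Codon 8 UUA (Leu): third position 2-fold.
Four-fold degenerate third positions: 4.

4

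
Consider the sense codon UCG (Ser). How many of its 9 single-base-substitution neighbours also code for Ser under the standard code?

3

Position 1: none → 0 synonymous.
Position 2: none → 0 synonymous.
Position 3: UCU, UCC, UCA → 3 synonymous.
Total: 0 + 0 + 3 = 3.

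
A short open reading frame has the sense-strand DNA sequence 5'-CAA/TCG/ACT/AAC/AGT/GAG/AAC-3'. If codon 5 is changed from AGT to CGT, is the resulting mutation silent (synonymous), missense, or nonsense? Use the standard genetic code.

missense

Position 13 falls in codon 5: AGT → Ser.
After the substitution the codon is CGT → Arg.
Ser ≠ Arg, so this is a missense mutation.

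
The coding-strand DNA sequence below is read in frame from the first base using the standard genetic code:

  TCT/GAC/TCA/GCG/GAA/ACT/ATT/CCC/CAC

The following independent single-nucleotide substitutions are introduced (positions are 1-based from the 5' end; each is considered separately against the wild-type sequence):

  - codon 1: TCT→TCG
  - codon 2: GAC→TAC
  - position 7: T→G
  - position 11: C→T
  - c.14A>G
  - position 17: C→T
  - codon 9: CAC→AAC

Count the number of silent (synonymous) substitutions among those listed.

1

Codon 1: TCT (Ser) → TCG (Ser) — synonymous.
Codon 2: GAC (Asp) → TAC (Tyr) — missense.
Codon 3: TCA (Ser) → GCA (Ala) — missense.
Codon 4: GCG (Ala) → GTG (Val) — missense.
Codon 5: GAA (Glu) → GGA (Gly) — missense.
Codon 6: ACT (Thr) → ATT (Ile) — missense.
Codon 9: CAC (His) → AAC (Asn) — missense.
Synonymous: 1 of 7.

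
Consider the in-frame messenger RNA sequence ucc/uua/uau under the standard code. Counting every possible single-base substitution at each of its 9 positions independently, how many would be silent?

Codon 1 (UCC, Ser): 3 synonymous substitutions.
Codon 2 (UUA, Leu): 2 synonymous substitutions.
Codon 3 (UAU, Tyr): 1 synonymous substitution.
Total: 3 + 2 + 1 = 6.

6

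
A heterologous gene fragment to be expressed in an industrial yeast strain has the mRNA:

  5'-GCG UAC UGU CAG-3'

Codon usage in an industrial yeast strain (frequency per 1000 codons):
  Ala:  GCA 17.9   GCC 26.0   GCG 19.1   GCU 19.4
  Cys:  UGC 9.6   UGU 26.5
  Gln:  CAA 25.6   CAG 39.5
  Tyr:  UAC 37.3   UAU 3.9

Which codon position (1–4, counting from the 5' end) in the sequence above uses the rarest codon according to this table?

Codon 1 GCG (Ala): 19.1 per 1000.
Codon 2 UAC (Tyr): 37.3 per 1000.
Codon 3 UGU (Cys): 26.5 per 1000.
Codon 4 CAG (Gln): 39.5 per 1000.
Lowest frequency is 19.1 at codon 1.

1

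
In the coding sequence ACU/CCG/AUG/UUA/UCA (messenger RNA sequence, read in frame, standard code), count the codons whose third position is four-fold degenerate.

Codon 1 ACU (Thr): third position 4-fold.
Codon 2 CCG (Pro): third position 4-fold.
Codon 3 AUG (Met): third position 1-fold.
Codon 4 UUA (Leu): third position 2-fold.
Codon 5 UCA (Ser): third position 4-fold.
Four-fold degenerate third positions: 3.

3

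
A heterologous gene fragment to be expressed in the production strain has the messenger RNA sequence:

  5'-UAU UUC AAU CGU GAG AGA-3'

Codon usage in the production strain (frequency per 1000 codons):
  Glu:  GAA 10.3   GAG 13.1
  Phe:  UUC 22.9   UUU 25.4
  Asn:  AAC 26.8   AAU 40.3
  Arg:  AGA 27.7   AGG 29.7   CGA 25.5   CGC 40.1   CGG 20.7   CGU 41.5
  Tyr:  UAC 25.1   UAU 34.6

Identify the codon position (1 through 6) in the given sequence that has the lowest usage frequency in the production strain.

5

Codon 1 UAU (Tyr): 34.6 per 1000.
Codon 2 UUC (Phe): 22.9 per 1000.
Codon 3 AAU (Asn): 40.3 per 1000.
Codon 4 CGU (Arg): 41.5 per 1000.
Codon 5 GAG (Glu): 13.1 per 1000.
Codon 6 AGA (Arg): 27.7 per 1000.
Lowest frequency is 13.1 at codon 5.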